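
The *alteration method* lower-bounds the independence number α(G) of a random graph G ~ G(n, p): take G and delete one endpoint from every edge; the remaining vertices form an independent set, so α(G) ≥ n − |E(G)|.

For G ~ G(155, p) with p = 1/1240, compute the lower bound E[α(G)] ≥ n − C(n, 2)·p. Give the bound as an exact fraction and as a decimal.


E[|E(G)|] = C(155, 2)·p = 11935 · (1/1240) = 77/8.
E[α(G)] ≥ n − E[|E(G)|] = 155 − 77/8 = 1163/8.
Numerically: ≈ 145.375000.
(This is only a lower bound; the true E[α(G)] may be larger.)

E[α(G)] ≥ 1163/8 ≈ 145.375000.


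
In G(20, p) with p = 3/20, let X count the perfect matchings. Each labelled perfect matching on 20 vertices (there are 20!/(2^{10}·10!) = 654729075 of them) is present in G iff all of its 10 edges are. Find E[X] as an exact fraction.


K_20 has 20!/(2^{10}·10!) = 654729075 labelled perfect matchings.
For each such perfect matching H, let X_H = 1 if all 10 edges of H are present in G. Then P[X_H = 1] = p^{10} = (3/20)^{10} = 59049/10240000000000.
Summing the indicators: E[X] = Σ_H E[X_H] = 654729075 · p^{10} = 654729075 · 59049/10240000000000 = 1546443885987/409600000000.
Numerically: E[X] ≈ 3.7755.

E[X] = 654729075 · (3/20)^{10} = 1546443885987/409600000000 ≈ 3.7755.


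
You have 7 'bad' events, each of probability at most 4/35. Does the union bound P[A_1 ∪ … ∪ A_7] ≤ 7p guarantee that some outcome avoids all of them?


Union bound: P[∪_{i=1}^{7} A_i] ≤ Σ_i P[A_i] ≤ 7·p = 7·(4/35) = 4/5.
Numerically: 4/5 ≈ 0.800000.
Is 4/5 < 1? YES.
Since P[∪ A_i] ≤ 4/5 < 1, the complement has P[∩ A_i^c] ≥ 1 − 4/5 = 1/5 > 0, so some outcome avoids every A_i.

7·p = 4/5 ≈ 0.800000; existence CERTIFIED by the union bound.


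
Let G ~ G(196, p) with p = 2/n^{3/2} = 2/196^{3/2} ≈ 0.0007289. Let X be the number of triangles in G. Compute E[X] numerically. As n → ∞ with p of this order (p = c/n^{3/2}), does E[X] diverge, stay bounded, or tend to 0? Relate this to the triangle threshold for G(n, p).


Number of potential triangles: C(196, 3) = 1235780.
Each occurs with probability p³ ≈ (0.0007289)³ ≈ 3.872021e-10.
By linearity: E[X] = C(196, 3)·p³ ≈ 1235780 · 3.872021e-10 ≈ 0.0005.
Since α = 3/2 > 1, p = c/n^{3/2} = o(1/n) is below the triangle threshold p ~ 1/n. Asymptotically E[X] ~ (c³/6)·n^{3(1−α)} = (2³/6)·n^{-1.5} → 0, so by Markov's inequality G has no triangles w.h.p.

E[X] ≈ 0.0005; in regime p = Θ(1/n^{3/2}) E[X] tends to 0 (below the triangle threshold p ~ 1/n).


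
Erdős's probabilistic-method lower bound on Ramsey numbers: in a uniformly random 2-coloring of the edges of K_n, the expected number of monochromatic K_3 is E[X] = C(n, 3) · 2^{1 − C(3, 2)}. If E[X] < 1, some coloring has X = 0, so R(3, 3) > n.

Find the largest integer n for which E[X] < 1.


We need C(n, 3) · 2^{1 − 3} < 1, i.e. C(n, 3) < 2^{3 − 1} = 4.
Check values of n near the boundary:
  n = 3: C(3, 3) = 1; 1 < 4? YES
  n = 4: C(4, 3) = 4; 4 < 4? NO
  n = 5: C(5, 3) = 10; 10 < 4? NO
The largest n with C(n, 3) < 4 is n = 3 (where E[X] = 1/4 ≈ 0.250). Hence R(3, 3) > 3, i.e. R(3, 3) ≥ 4.

Largest n = 3; hence R(3, 3) > 3.


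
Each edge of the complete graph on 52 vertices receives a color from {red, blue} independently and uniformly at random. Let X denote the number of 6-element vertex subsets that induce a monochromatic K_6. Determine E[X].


Let X = Σ_S X_S over the C(52, 6) = 20358520 subsets S of size 6, where X_S = 1 if the K_6 on S is monochromatic.
For a fixed S, the K_6 on S has C(6, 2) = 15 edges. P[all 15 edges red] = (1/2)^15, and likewise for blue, so P[monochromatic] = 2·(1/2)^15 = 2^{1 − 15} = 1/16384.
Summing: E[X] = C(52, 6) · 2^{1 − 15} = 20358520 · 1/16384 = 2544815/2048.
Numerically: E[X] ≈ 1242.5854.

E[X] = C(52,6)·2^(1−C(6,2)) = 2544815/2048 ≈ 1242.5854.


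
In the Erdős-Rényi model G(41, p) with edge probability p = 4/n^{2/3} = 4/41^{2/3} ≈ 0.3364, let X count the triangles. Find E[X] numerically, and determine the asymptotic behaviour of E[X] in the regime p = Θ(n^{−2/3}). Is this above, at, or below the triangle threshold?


Number of potential triangles: C(41, 3) = 10660.
Each occurs with probability p³ ≈ (0.3364)³ ≈ 3.807258e-02.
By linearity: E[X] = C(41, 3)·p³ ≈ 10660 · 3.807258e-02 ≈ 405.8537.
Since α = 2/3 < 1, p = c/n^{2/3} ≫ 1/n is above the triangle threshold p ~ 1/n. Asymptotically E[X] ~ (c³/6)·n^{3(1−α)} = (4³/6)·n^{1} → ∞; triangles are abundant w.h.p.

E[X] ≈ 405.8537; in regime p = Θ(1/n^{2/3}) E[X] diverges (above the triangle threshold p ~ 1/n).


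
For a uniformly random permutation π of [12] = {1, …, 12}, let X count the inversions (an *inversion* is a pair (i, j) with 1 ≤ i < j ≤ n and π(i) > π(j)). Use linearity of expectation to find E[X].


Write X = Σ X_I over the C(12, 2) = 66 pairs i < j, with X_I the indicator of one inversion.
There are 66 indicators.
For each fixed pair i < j, the values π(i) and π(j) are two distinct elements of {1, …, 12} in uniformly random order; by symmetry P[π(i) > π(j)] = 1/2.
By linearity: E[X] = 66 · (1/2) = C(12, 2) · (1/2) = 66/2 = 33 ≈ 33.000.

E[X] = 33 = 33.000.


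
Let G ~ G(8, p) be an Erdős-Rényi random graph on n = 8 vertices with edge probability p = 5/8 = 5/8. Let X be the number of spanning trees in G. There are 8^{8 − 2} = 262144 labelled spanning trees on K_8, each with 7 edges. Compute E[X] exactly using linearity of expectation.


K_8 has 8^{8 − 2} = 262144 labelled spanning trees.
For each such spanning tree H, let X_H = 1 if all 7 edges of H are present in G. Then P[X_H = 1] = p^{7} = (5/8)^{7} = 78125/2097152.
Summing the indicators: E[X] = Σ_H E[X_H] = 262144 · p^{7} = 262144 · 78125/2097152 = 78125/8.
Numerically: E[X] ≈ 9.77e+03.

E[X] = 262144 · (5/8)^{7} = 78125/8 ≈ 9.77e+03.


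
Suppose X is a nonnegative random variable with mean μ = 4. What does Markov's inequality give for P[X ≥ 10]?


μ = E[X] = 4, a = 10.
Markov: P[X ≥ 10] ≤ μ/a = (4)/10 = 2/5.
Numerically: ≈ 0.400.
(Since a = 10 > μ = 4.000, the bound 2/5 is < 1 and informative.)

P[X ≥ 10] ≤ 2/5 ≈ 0.400.


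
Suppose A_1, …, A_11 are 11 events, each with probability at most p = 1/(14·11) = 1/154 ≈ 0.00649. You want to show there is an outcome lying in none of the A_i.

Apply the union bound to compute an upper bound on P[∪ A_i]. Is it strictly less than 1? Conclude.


Union bound: P[∪_{i=1}^{11} A_i] ≤ Σ_i P[A_i] ≤ 11·p = 11·(1/154) = 1/14.
Numerically: 1/14 ≈ 0.07143.
Is 1/14 < 1? YES.
Since P[∪ A_i] ≤ 1/14 < 1, the complement has P[∩ A_i^c] ≥ 1 − 1/14 = 13/14 > 0, so some outcome avoids every A_i.

11·p = 1/14 ≈ 0.07143; existence CERTIFIED by the union bound.


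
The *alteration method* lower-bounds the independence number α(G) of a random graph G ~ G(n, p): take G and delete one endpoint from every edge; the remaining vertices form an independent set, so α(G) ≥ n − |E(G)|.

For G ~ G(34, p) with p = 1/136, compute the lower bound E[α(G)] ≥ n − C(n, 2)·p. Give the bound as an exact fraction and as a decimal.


E[|E(G)|] = C(34, 2)·p = 561 · (1/136) = 33/8.
E[α(G)] ≥ n − E[|E(G)|] = 34 − 33/8 = 239/8.
Numerically: ≈ 29.87500.
(This is only a lower bound; the true E[α(G)] may be larger.)

E[α(G)] ≥ 239/8 ≈ 29.87500.


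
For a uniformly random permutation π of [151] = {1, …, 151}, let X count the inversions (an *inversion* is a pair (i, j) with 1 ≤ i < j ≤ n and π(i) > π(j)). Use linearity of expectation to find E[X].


Write X = Σ X_I over the C(151, 2) = 11325 pairs i < j, with X_I the indicator of one inversion.
There are 11325 indicators.
For each fixed pair i < j, the values π(i) and π(j) are two distinct elements of {1, …, 151} in uniformly random order; by symmetry P[π(i) > π(j)] = 1/2.
By linearity: E[X] = 11325 · (1/2) = C(151, 2) · (1/2) = 11325/2 = 11325/2 ≈ 5662.500.

E[X] = 11325/2 = 5662.500.


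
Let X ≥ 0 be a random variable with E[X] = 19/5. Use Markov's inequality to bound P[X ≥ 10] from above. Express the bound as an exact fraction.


μ = E[X] = 19/5, a = 10.
Markov: P[X ≥ 10] ≤ μ/a = (19/5)/10 = 19/50.
Numerically: ≈ 0.38000.
(Since a = 10 > μ = 3.80000, the bound 19/50 is < 1 and informative.)

P[X ≥ 10] ≤ 19/50 ≈ 0.38000.


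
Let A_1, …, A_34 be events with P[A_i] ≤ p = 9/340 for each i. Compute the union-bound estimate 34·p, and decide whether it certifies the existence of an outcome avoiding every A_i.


Union bound: P[∪_{i=1}^{34} A_i] ≤ Σ_i P[A_i] ≤ 34·p = 34·(9/340) = 9/10.
Numerically: 9/10 ≈ 0.90000.
Is 9/10 < 1? YES.
Since P[∪ A_i] ≤ 9/10 < 1, the complement has P[∩ A_i^c] ≥ 1 − 9/10 = 1/10 > 0, so some outcome avoids every A_i.

34·p = 9/10 ≈ 0.90000; existence CERTIFIED by the union bound.


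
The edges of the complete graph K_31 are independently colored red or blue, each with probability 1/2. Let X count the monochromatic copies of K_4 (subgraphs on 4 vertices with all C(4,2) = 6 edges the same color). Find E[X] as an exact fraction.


Let X = Σ_S X_S over the C(31, 4) = 31465 subsets S of size 4, where X_S = 1 if the K_4 on S is monochromatic.
For a fixed S, the K_4 on S has C(4, 2) = 6 edges. P[all 6 edges red] = (1/2)^6, and likewise for blue, so P[monochromatic] = 2·(1/2)^6 = 2^{1 − 6} = 1/32.
By linearity: E[X] = C(31, 4) · 2^{1 − 6} = 31465 · 1/32 = 31465/32.
Numerically: E[X] ≈ 983.28125.

E[X] = C(31,4)·2^(1−C(4,2)) = 31465/32 ≈ 983.28125.


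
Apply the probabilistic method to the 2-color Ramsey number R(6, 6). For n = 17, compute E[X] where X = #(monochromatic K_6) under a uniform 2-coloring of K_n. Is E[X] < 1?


E[X] = C(17, 6) · 2^{1 − 15} = 12376 · 2^{−14} = 12376/16384.
As a reduced fraction: E[X] = 1547/2048 ≈ 0.755.
Is E[X] < 1? YES.
Since E[X] < 1, there exists a 2-coloring of K_{17} with no monochromatic K_6; hence R(6, 6) > 17.

E[X] = 1547/2048 ≈ 0.755; E[X] < 1, so R(6, 6) > 17.


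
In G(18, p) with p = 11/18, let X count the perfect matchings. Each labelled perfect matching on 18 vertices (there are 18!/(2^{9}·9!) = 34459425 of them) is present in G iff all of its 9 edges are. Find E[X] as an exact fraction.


K_18 has 18!/(2^{9}·9!) = 34459425 labelled perfect matchings.
For each such perfect matching H, let X_H = 1 if all 9 edges of H are present in G. Then P[X_H = 1] = p^{9} = (11/18)^{9} = 2357947691/198359290368.
Summing the indicators: E[X] = Σ_H E[X_H] = 34459425 · p^{9} = 34459425 · 2357947691/198359290368 = 1003129896443675/2448880128.
Numerically: E[X] ≈ 4.0963e+05.

E[X] = 34459425 · (11/18)^{9} = 1003129896443675/2448880128 ≈ 4.0963e+05.


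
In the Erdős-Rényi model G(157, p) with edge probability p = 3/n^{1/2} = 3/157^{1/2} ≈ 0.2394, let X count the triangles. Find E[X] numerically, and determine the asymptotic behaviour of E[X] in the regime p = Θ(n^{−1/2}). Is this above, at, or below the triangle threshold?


Number of potential triangles: C(157, 3) = 632710.
Each occurs with probability p³ ≈ (0.2394)³ ≈ 1.372506e-02.
By linearity: E[X] = C(157, 3)·p³ ≈ 632710 · 1.372506e-02 ≈ 8683.9834.
Since α = 1/2 < 1, p = c/n^{1/2} ≫ 1/n is above the triangle threshold p ~ 1/n. Asymptotically E[X] ~ (c³/6)·n^{3(1−α)} = (3³/6)·n^{1.5} → ∞; triangles are abundant w.h.p.

E[X] ≈ 8683.9834; in regime p = Θ(1/n^{1/2}) E[X] diverges (above the triangle threshold p ~ 1/n).


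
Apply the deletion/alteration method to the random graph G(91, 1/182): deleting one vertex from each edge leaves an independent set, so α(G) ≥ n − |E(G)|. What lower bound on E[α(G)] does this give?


E[|E(G)|] = C(91, 2)·p = 4095 · (1/182) = 45/2.
E[α(G)] ≥ n − E[|E(G)|] = 91 − 45/2 = 137/2.
Numerically: ≈ 68.5000.
(This is only a lower bound; the true E[α(G)] may be larger.)

E[α(G)] ≥ 137/2 ≈ 68.5000.


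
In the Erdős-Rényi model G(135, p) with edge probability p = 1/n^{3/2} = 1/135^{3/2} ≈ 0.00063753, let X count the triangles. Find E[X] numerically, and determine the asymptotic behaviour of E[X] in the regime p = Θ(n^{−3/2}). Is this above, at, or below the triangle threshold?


Number of potential triangles: C(135, 3) = 400995.
Each occurs with probability p³ ≈ (0.00063753)³ ≈ 2.5911827e-10.
By linearity: E[X] = C(135, 3)·p³ ≈ 400995 · 2.5911827e-10 ≈ 0.00010.
Since α = 3/2 > 1, p = c/n^{3/2} = o(1/n) is below the triangle threshold p ~ 1/n. Asymptotically E[X] ~ (c³/6)·n^{3(1−α)} = (1³/6)·n^{-1.5} → 0, so by Markov's inequality G has no triangles w.h.p.

E[X] ≈ 0.00010; in regime p = Θ(1/n^{3/2}) E[X] tends to 0 (below the triangle threshold p ~ 1/n).


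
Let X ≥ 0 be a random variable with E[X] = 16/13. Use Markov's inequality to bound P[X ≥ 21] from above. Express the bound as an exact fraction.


μ = E[X] = 16/13, a = 21.
Markov: P[X ≥ 21] ≤ μ/a = (16/13)/21 = 16/273.
Numerically: ≈ 0.059.
(Since a = 21 > μ = 1.231, the bound 16/273 is < 1 and informative.)

P[X ≥ 21] ≤ 16/273 ≈ 0.059.


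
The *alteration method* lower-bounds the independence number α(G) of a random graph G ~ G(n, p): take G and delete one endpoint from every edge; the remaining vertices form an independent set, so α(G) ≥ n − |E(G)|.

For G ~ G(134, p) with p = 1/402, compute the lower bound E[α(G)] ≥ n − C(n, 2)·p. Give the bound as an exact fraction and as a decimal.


E[|E(G)|] = C(134, 2)·p = 8911 · (1/402) = 133/6.
E[α(G)] ≥ n − E[|E(G)|] = 134 − 133/6 = 671/6.
Numerically: ≈ 111.8333.
(This is only a lower bound; the true E[α(G)] may be larger.)

E[α(G)] ≥ 671/6 ≈ 111.8333.


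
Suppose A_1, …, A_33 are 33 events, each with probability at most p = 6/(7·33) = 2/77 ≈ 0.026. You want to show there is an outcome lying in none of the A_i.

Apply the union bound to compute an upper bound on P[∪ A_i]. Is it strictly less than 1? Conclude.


Union bound: P[∪_{i=1}^{33} A_i] ≤ Σ_i P[A_i] ≤ 33·p = 33·(2/77) = 6/7.
Numerically: 6/7 ≈ 0.857.
Is 6/7 < 1? YES.
Since P[∪ A_i] ≤ 6/7 < 1, the complement has P[∩ A_i^c] ≥ 1 − 6/7 = 1/7 > 0, so some outcome avoids every A_i.

33·p = 6/7 ≈ 0.857; existence CERTIFIED by the union bound.


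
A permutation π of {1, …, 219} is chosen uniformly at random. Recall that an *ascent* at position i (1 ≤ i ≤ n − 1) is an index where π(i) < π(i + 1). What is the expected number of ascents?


Write X = Σ X_I over i = 1, …, 218, with X_I the indicator of one ascent.
There are 218 indicators.
For each fixed i, the pair (π(i), π(i+1)) is a uniformly random ordered pair of distinct values from {1, …, 219}; by symmetry P[π(i) < π(i+1)] = 1/2.
By linearity: E[X] = 218 · (1/2) = (219 − 1) · (1/2) = 109 ≈ 109.0000.

E[X] = 109 = 109.0000.


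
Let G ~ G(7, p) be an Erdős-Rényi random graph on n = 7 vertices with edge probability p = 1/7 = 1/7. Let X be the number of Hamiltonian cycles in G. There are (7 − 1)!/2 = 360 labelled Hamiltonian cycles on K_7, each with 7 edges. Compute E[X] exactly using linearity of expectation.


K_7 has (7 − 1)!/2 = 360 labelled Hamiltonian cycles.
For each such Hamiltonian cycle H, let X_H = 1 if all 7 edges of H are present in G. Then P[X_H = 1] = p^{7} = (1/7)^{7} = 1/823543.
By linearity: E[X] = Σ_H E[X_H] = 360 · p^{7} = 360 · 1/823543 = 360/823543.
Numerically: E[X] ≈ 0.0004371.

E[X] = 360 · (1/7)^{7} = 360/823543 ≈ 0.0004371.


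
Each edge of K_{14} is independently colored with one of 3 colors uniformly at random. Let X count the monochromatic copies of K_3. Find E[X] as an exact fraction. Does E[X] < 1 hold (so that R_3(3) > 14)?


E[X] = C(14, 3) · 3^{1 − 3} = 364 · 3^{−2} = 364/9.
As a reduced fraction: E[X] = 364/9 ≈ 40.4444.
Is E[X] < 1? NO.
Since E[X] ≥ 1, the first-moment bound is inconclusive at n = 14; it does NOT by itself certify R_3(3) > 14.

E[X] = 364/9 ≈ 40.4444; E[X] ≥ 1; first-moment method inconclusive here.


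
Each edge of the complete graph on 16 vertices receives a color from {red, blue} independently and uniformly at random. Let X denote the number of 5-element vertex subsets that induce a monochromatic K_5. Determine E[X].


Let X = Σ_S X_S over the C(16, 5) = 4368 subsets S of size 5, where X_S = 1 if the K_5 on S is monochromatic.
For a fixed S, the K_5 on S has C(5, 2) = 10 edges. P[all 10 edges red] = (1/2)^10, and likewise for blue, so P[monochromatic] = 2·(1/2)^10 = 2^{1 − 10} = 1/512.
Summing: E[X] = C(16, 5) · 2^{1 − 10} = 4368 · 1/512 = 273/32.
Numerically: E[X] ≈ 8.53125.

E[X] = C(16,5)·2^(1−C(5,2)) = 273/32 ≈ 8.53125.


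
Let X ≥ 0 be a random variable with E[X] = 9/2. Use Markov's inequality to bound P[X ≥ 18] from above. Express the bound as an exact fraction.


μ = E[X] = 9/2, a = 18.
Markov: P[X ≥ 18] ≤ μ/a = (9/2)/18 = 1/4.
Numerically: ≈ 0.250000.
(Since a = 18 > μ = 4.500000, the bound 1/4 is < 1 and informative.)

P[X ≥ 18] ≤ 1/4 ≈ 0.250000.


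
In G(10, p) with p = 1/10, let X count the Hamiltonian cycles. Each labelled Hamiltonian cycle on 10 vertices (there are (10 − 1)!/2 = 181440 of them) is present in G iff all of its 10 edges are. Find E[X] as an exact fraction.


K_10 has (10 − 1)!/2 = 181440 labelled Hamiltonian cycles.
For each such Hamiltonian cycle H, let X_H = 1 if all 10 edges of H are present in G. Then P[X_H = 1] = p^{10} = (1/10)^{10} = 1/10000000000.
By linearity of expectation: E[X] = Σ_H E[X_H] = 181440 · p^{10} = 181440 · 1/10000000000 = 567/31250000.
Numerically: E[X] ≈ 1.814e-05.

E[X] = 181440 · (1/10)^{10} = 567/31250000 ≈ 1.814e-05.


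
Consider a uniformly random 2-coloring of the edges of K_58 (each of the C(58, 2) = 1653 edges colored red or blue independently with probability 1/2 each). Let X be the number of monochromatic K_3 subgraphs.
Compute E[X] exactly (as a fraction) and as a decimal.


Let X = Σ_S X_S over the C(58, 3) = 30856 subsets S of size 3, where X_S = 1 if the K_3 on S is monochromatic.
For a fixed S, the K_3 on S has C(3, 2) = 3 edges. P[all 3 edges red] = (1/2)^3, and likewise for blue, so P[monochromatic] = 2·(1/2)^3 = 2^{1 − 3} = 1/4.
By linearity of expectation: E[X] = C(58, 3) · 2^{1 − 3} = 30856 · 1/4 = 7714.
Numerically: E[X] ≈ 7714.000000.

E[X] = C(58,3)·2^(1−C(3,2)) = 7714 ≈ 7714.000000.


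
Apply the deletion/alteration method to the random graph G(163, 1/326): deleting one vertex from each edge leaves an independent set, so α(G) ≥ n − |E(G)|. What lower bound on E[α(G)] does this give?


E[|E(G)|] = C(163, 2)·p = 13203 · (1/326) = 81/2.
E[α(G)] ≥ n − E[|E(G)|] = 163 − 81/2 = 245/2.
Numerically: ≈ 122.5000.
(This is only a lower bound; the true E[α(G)] may be larger.)

E[α(G)] ≥ 245/2 ≈ 122.5000.


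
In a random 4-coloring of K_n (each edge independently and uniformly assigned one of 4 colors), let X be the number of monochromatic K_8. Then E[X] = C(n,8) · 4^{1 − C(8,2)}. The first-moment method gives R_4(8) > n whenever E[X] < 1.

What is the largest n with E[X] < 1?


We need C(n, 8) · 4^{1 − 28} < 1, i.e. C(n, 8) < 4^{28 − 1} = 18014398509481984.
Check values of n near the boundary:
  n = 404: C(404, 8) = 16415071523485570; 16415071523485570 < 18014398509481984? YES
  n = 405: C(405, 8) = 16745853821188050; 16745853821188050 < 18014398509481984? YES
  n = 406: C(406, 8) = 17082453897995850; 17082453897995850 < 18014398509481984? YES
  n = 407: C(407, 8) = 17424959239309050; 17424959239309050 < 18014398509481984? YES
  n = 408: C(408, 8) = 17773458424095231; 17773458424095231 < 18014398509481984? YES
  n = 409: C(409, 8) = 18128041135797879; 18128041135797879 < 18014398509481984? NO
The largest n with C(n, 8) < 18014398509481984 is n = 408 (where E[X] = 17773458424095231/18014398509481984 ≈ 0.98663). Hence R_4(8) > 408, i.e. R_4(8) ≥ 409.

Largest n = 408; hence R_4(8) > 408.


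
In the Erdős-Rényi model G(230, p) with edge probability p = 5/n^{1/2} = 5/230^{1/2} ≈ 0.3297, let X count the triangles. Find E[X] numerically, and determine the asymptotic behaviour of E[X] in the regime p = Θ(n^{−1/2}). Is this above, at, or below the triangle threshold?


Number of potential triangles: C(230, 3) = 2001460.
Each occurs with probability p³ ≈ (0.3297)³ ≈ 3.583590e-02.
By linearity: E[X] = C(230, 3)·p³ ≈ 2001460 · 3.583590e-02 ≈ 71724.1110.
Since α = 1/2 < 1, p = c/n^{1/2} ≫ 1/n is above the triangle threshold p ~ 1/n. Asymptotically E[X] ~ (c³/6)·n^{3(1−α)} = (5³/6)·n^{1.5} → ∞; triangles are abundant w.h.p.

E[X] ≈ 71724.1110; in regime p = Θ(1/n^{1/2}) E[X] diverges (above the triangle threshold p ~ 1/n).


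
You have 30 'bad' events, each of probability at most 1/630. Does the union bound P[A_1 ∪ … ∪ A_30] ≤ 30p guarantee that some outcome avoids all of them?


Union bound: P[∪_{i=1}^{30} A_i] ≤ Σ_i P[A_i] ≤ 30·p = 30·(1/630) = 1/21.
Numerically: 1/21 ≈ 0.0476190.
Is 1/21 < 1? YES.
Since P[∪ A_i] ≤ 1/21 < 1, the complement has P[∩ A_i^c] ≥ 1 − 1/21 = 20/21 > 0, so some outcome avoids every A_i.

30·p = 1/21 ≈ 0.0476190; existence CERTIFIED by the union bound.


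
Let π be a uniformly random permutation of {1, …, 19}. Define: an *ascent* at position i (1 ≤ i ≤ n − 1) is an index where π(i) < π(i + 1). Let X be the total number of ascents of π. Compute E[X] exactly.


Write X = Σ X_I over i = 1, …, 18, with X_I the indicator of one ascent.
There are 18 indicators.
For each fixed i, the pair (π(i), π(i+1)) is a uniformly random ordered pair of distinct values from {1, …, 19}; by symmetry P[π(i) < π(i+1)] = 1/2.
By linearity: E[X] = 18 · (1/2) = (19 − 1) · (1/2) = 9 ≈ 9.000000.

E[X] = 9 = 9.000000.


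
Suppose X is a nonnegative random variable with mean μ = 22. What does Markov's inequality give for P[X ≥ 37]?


μ = E[X] = 22, a = 37.
Markov: P[X ≥ 37] ≤ μ/a = (22)/37 = 22/37.
Numerically: ≈ 0.594595.
(Since a = 37 > μ = 22.000000, the bound 22/37 is < 1 and informative.)

P[X ≥ 37] ≤ 22/37 ≈ 0.594595.


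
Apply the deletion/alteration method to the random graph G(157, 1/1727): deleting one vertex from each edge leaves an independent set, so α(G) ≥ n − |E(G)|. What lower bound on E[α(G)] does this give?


E[|E(G)|] = C(157, 2)·p = 12246 · (1/1727) = 78/11.
E[α(G)] ≥ n − E[|E(G)|] = 157 − 78/11 = 1649/11.
Numerically: ≈ 149.90909.
(This is only a lower bound; the true E[α(G)] may be larger.)

E[α(G)] ≥ 1649/11 ≈ 149.90909.


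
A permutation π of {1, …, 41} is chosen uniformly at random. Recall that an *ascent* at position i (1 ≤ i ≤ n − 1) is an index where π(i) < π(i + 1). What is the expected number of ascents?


Write X = Σ X_I over i = 1, …, 40, with X_I the indicator of one ascent.
There are 40 indicators.
For each fixed i, the pair (π(i), π(i+1)) is a uniformly random ordered pair of distinct values from {1, …, 41}; by symmetry P[π(i) < π(i+1)] = 1/2.
By linearity: E[X] = 40 · (1/2) = (41 − 1) · (1/2) = 20 ≈ 20.00000.

E[X] = 20 = 20.00000.


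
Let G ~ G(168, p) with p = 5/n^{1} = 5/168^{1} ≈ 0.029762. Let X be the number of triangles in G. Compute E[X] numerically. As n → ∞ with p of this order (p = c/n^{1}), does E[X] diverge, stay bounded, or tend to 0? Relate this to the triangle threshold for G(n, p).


Number of potential triangles: C(168, 3) = 776216.
Each occurs with probability p³ ≈ (0.029762)³ ≈ 2.6362231e-05.
By linearity: E[X] = C(168, 3)·p³ ≈ 776216 · 2.6362231e-05 ≈ 20.46279.
Here α = 1, so p = 5/n is exactly at the triangle threshold p ~ 1/n. Asymptotically E[X] → c³/6 = 5³/6 = 125/6 ≈ 20.83333, a bounded constant. In this regime the triangle count is asymptotically Poisson(c³/6).

E[X] ≈ 20.46279; in regime p = Θ(1/n^{1}) E[X] stays bounded (at the triangle threshold p ~ 1/n).


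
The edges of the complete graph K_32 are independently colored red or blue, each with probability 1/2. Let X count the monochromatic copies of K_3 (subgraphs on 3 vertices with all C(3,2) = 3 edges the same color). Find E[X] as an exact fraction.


Let X = Σ_S X_S over the C(32, 3) = 4960 subsets S of size 3, where X_S = 1 if the K_3 on S is monochromatic.
For a fixed S, the K_3 on S has C(3, 2) = 3 edges. P[all 3 edges red] = (1/2)^3, and likewise for blue, so P[monochromatic] = 2·(1/2)^3 = 2^{1 − 3} = 1/4.
Summing: E[X] = C(32, 3) · 2^{1 − 3} = 4960 · 1/4 = 1240.
Numerically: E[X] ≈ 1240.0000.

E[X] = C(32,3)·2^(1−C(3,2)) = 1240 ≈ 1240.0000.


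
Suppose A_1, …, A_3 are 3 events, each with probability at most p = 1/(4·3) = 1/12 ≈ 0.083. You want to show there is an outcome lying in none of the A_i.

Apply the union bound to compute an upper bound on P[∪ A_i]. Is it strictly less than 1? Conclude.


Union bound: P[∪_{i=1}^{3} A_i] ≤ Σ_i P[A_i] ≤ 3·p = 3·(1/12) = 1/4.
Numerically: 1/4 ≈ 0.250.
Is 1/4 < 1? YES.
Since P[∪ A_i] ≤ 1/4 < 1, the complement has P[∩ A_i^c] ≥ 1 − 1/4 = 3/4 > 0, so some outcome avoids every A_i.

3·p = 1/4 ≈ 0.250; existence CERTIFIED by the union bound.


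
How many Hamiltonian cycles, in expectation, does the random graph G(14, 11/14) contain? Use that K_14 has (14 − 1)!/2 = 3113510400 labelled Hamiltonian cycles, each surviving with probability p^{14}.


K_14 has (14 − 1)!/2 = 3113510400 labelled Hamiltonian cycles.
For each such Hamiltonian cycle H, let X_H = 1 if all 14 edges of H are present in G. Then P[X_H = 1] = p^{14} = (11/14)^{14} = 379749833583241/11112006825558016.
Summing the indicators: E[X] = Σ_H E[X_H] = 3113510400 · p^{14} = 3113510400 · 379749833583241/11112006825558016 = 329898174179601037725/3100448333024.
Numerically: E[X] ≈ 1.064e+08.

E[X] = 3113510400 · (11/14)^{14} = 329898174179601037725/3100448333024 ≈ 1.064e+08.


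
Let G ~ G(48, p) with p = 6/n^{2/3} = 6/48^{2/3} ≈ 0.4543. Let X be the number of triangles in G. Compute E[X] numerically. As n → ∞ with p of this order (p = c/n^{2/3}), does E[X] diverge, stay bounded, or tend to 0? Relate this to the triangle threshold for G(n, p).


Number of potential triangles: C(48, 3) = 17296.
Each occurs with probability p³ ≈ (0.4543)³ ≈ 9.375000e-02.
By linearity: E[X] = C(48, 3)·p³ ≈ 17296 · 9.375000e-02 ≈ 1621.5000.
Since α = 2/3 < 1, p = c/n^{2/3} ≫ 1/n is above the triangle threshold p ~ 1/n. Asymptotically E[X] ~ (c³/6)·n^{3(1−α)} = (6³/6)·n^{1} → ∞; triangles are abundant w.h.p.

E[X] ≈ 1621.5000; in regime p = Θ(1/n^{2/3}) E[X] diverges (above the triangle threshold p ~ 1/n).


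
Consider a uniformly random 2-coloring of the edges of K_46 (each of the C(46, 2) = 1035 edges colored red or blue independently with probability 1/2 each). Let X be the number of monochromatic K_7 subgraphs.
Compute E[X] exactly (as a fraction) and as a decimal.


Let X = Σ_S X_S over the C(46, 7) = 53524680 subsets S of size 7, where X_S = 1 if the K_7 on S is monochromatic.
For a fixed S, the K_7 on S has C(7, 2) = 21 edges. P[all 21 edges red] = (1/2)^21, and likewise for blue, so P[monochromatic] = 2·(1/2)^21 = 2^{1 − 21} = 1/1048576.
By linearity: E[X] = C(46, 7) · 2^{1 − 21} = 53524680 · 1/1048576 = 6690585/131072.
Numerically: E[X] ≈ 51.0451.

E[X] = C(46,7)·2^(1−C(7,2)) = 6690585/131072 ≈ 51.0451.


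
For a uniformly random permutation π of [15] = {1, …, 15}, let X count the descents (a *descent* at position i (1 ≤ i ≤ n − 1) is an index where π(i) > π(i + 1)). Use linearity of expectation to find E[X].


Write X = Σ X_I over i = 1, …, 14, with X_I the indicator of one descent.
There are 14 indicators.
For each fixed i, the pair (π(i), π(i+1)) is a uniformly random ordered pair of distinct values from {1, …, 15}; by symmetry P[π(i) > π(i+1)] = 1/2.
By linearity: E[X] = 14 · (1/2) = (15 − 1) · (1/2) = 7 ≈ 7.00000.

E[X] = 7 = 7.00000.


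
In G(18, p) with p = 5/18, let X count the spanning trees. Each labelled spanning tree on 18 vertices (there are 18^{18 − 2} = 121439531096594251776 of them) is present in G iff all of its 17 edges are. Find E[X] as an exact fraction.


K_18 has 18^{18 − 2} = 121439531096594251776 labelled spanning trees.
For each such spanning tree H, let X_H = 1 if all 17 edges of H are present in G. Then P[X_H = 1] = p^{17} = (5/18)^{17} = 762939453125/2185911559738696531968.
By linearity: E[X] = Σ_H E[X_H] = 121439531096594251776 · p^{17} = 121439531096594251776 · 762939453125/2185911559738696531968 = 762939453125/18.
Numerically: E[X] ≈ 4.24e+10.

E[X] = 121439531096594251776 · (5/18)^{17} = 762939453125/18 ≈ 4.24e+10.


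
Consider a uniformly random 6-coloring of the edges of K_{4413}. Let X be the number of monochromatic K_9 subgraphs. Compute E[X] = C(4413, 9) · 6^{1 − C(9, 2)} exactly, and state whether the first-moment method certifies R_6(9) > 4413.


E[X] = C(4413, 9) · 6^{1 − 36} = 1734990840325017881257917265 · 6^{−35} = 1734990840325017881257917265/1719070799748422591028658176.
As a reduced fraction: E[X] = 1734990840325017881257917265/1719070799748422591028658176 ≈ 1.0093.
Is E[X] < 1? NO.
Since E[X] ≥ 1, the first-moment bound is inconclusive at n = 4413; it does NOT by itself certify R_6(9) > 4413.

E[X] = 1734990840325017881257917265/1719070799748422591028658176 ≈ 1.0093; E[X] ≥ 1; first-moment method inconclusive here.


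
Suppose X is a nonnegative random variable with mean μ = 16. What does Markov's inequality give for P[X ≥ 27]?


μ = E[X] = 16, a = 27.
Markov: P[X ≥ 27] ≤ μ/a = (16)/27 = 16/27.
Numerically: ≈ 0.592593.
(Since a = 27 > μ = 16.000000, the bound 16/27 is < 1 and informative.)

P[X ≥ 27] ≤ 16/27 ≈ 0.592593.


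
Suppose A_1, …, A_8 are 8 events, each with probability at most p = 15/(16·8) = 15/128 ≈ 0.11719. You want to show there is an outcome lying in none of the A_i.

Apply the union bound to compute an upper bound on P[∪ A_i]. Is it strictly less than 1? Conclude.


Union bound: P[∪_{i=1}^{8} A_i] ≤ Σ_i P[A_i] ≤ 8·p = 8·(15/128) = 15/16.
Numerically: 15/16 ≈ 0.93750.
Is 15/16 < 1? YES.
Since P[∪ A_i] ≤ 15/16 < 1, the complement has P[∩ A_i^c] ≥ 1 − 15/16 = 1/16 > 0, so some outcome avoids every A_i.

8·p = 15/16 ≈ 0.93750; existence CERTIFIED by the union bound.


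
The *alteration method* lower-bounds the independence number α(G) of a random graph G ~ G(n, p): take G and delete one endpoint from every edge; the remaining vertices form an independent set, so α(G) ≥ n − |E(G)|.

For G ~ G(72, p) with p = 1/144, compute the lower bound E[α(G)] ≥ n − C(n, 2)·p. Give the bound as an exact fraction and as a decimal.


E[|E(G)|] = C(72, 2)·p = 2556 · (1/144) = 71/4.
E[α(G)] ≥ n − E[|E(G)|] = 72 − 71/4 = 217/4.
Numerically: ≈ 54.250000.
(This is only a lower bound; the true E[α(G)] may be larger.)

E[α(G)] ≥ 217/4 ≈ 54.250000.


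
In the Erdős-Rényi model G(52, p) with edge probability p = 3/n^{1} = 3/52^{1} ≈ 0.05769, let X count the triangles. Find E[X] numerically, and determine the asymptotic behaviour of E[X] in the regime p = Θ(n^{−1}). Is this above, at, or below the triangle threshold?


Number of potential triangles: C(52, 3) = 22100.
Each occurs with probability p³ ≈ (0.05769)³ ≈ 1.920232e-04.
By linearity: E[X] = C(52, 3)·p³ ≈ 22100 · 1.920232e-04 ≈ 4.2437.
Here α = 1, so p = 3/n is exactly at the triangle threshold p ~ 1/n. Asymptotically E[X] → c³/6 = 3³/6 = 9/2 ≈ 4.5000, a bounded constant. In this regime the triangle count is asymptotically Poisson(c³/6).

E[X] ≈ 4.2437; in regime p = Θ(1/n^{1}) E[X] stays bounded (at the triangle threshold p ~ 1/n).


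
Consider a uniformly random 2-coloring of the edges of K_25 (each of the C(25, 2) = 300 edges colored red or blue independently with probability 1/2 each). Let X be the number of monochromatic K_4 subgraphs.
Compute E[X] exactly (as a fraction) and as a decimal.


Let X = Σ_S X_S over the C(25, 4) = 12650 subsets S of size 4, where X_S = 1 if the K_4 on S is monochromatic.
For a fixed S, the K_4 on S has C(4, 2) = 6 edges. P[all 6 edges red] = (1/2)^6, and likewise for blue, so P[monochromatic] = 2·(1/2)^6 = 2^{1 − 6} = 1/32.
By linearity of expectation: E[X] = C(25, 4) · 2^{1 − 6} = 12650 · 1/32 = 6325/16.
Numerically: E[X] ≈ 395.312.

E[X] = C(25,4)·2^(1−C(4,2)) = 6325/16 ≈ 395.312.


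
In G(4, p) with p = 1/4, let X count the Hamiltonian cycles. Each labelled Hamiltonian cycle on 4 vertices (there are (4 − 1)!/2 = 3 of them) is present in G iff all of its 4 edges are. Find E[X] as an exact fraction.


K_4 has (4 − 1)!/2 = 3 labelled Hamiltonian cycles.
For each such Hamiltonian cycle H, let X_H = 1 if all 4 edges of H are present in G. Then P[X_H = 1] = p^{4} = (1/4)^{4} = 1/256.
Summing the indicators: E[X] = Σ_H E[X_H] = 3 · p^{4} = 3 · 1/256 = 3/256.
Numerically: E[X] ≈ 0.0117188.

E[X] = 3 · (1/4)^{4} = 3/256 ≈ 0.0117188.


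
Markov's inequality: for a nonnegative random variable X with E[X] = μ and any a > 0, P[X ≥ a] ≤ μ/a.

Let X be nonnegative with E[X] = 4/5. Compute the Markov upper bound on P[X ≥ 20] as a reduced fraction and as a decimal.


μ = E[X] = 4/5, a = 20.
Markov: P[X ≥ 20] ≤ μ/a = (4/5)/20 = 1/25.
Numerically: ≈ 0.040.
(Since a = 20 > μ = 0.800, the bound 1/25 is < 1 and informative.)

P[X ≥ 20] ≤ 1/25 ≈ 0.040.


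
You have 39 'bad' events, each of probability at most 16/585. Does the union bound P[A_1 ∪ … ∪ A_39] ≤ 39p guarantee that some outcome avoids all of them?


Union bound: P[∪_{i=1}^{39} A_i] ≤ Σ_i P[A_i] ≤ 39·p = 39·(16/585) = 16/15.
Numerically: 16/15 ≈ 1.066667.
Is 16/15 < 1? NO.
Since the bound 16/15 is ≥ 1, the union bound is uninformative here; it does NOT by itself certify existence.

39·p = 16/15 ≈ 1.066667; existence NOT certified by the union bound.


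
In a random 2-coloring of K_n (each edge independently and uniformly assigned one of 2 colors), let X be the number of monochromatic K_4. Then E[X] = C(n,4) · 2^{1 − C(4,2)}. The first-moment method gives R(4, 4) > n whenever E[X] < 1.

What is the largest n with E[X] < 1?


We need C(n, 4) · 2^{1 − 6} < 1, i.e. C(n, 4) < 2^{6 − 1} = 32.
Check values of n near the boundary:
  n = 5: C(5, 4) = 5; 5 < 32? YES
  n = 6: C(6, 4) = 15; 15 < 32? YES
  n = 7: C(7, 4) = 35; 35 < 32? NO
  n = 8: C(8, 4) = 70; 70 < 32? NO
The largest n with C(n, 4) < 32 is n = 6 (where E[X] = 15/32 ≈ 0.46875). Hence R(4, 4) > 6, i.e. R(4, 4) ≥ 7.

Largest n = 6; hence R(4, 4) > 6.


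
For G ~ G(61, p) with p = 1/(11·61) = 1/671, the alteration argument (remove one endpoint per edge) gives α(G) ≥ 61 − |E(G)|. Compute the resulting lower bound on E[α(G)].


E[|E(G)|] = C(61, 2)·p = 1830 · (1/671) = 30/11.
E[α(G)] ≥ n − E[|E(G)|] = 61 − 30/11 = 641/11.
Numerically: ≈ 58.272727.
(This is only a lower bound; the true E[α(G)] may be larger.)

E[α(G)] ≥ 641/11 ≈ 58.272727.


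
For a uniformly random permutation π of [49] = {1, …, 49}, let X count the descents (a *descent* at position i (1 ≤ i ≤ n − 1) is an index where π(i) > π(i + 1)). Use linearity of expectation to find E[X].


Write X = Σ X_I over i = 1, …, 48, with X_I the indicator of one descent.
There are 48 indicators.
For each fixed i, the pair (π(i), π(i+1)) is a uniformly random ordered pair of distinct values from {1, …, 49}; by symmetry P[π(i) > π(i+1)] = 1/2.
By linearity: E[X] = 48 · (1/2) = (49 − 1) · (1/2) = 24 ≈ 24.00000.

E[X] = 24 = 24.00000.


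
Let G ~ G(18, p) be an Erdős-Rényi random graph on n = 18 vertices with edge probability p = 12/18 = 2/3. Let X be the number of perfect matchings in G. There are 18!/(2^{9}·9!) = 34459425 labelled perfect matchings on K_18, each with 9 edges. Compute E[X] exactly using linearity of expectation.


K_18 has 18!/(2^{9}·9!) = 34459425 labelled perfect matchings.
For each such perfect matching H, let X_H = 1 if all 9 edges of H are present in G. Then P[X_H = 1] = p^{9} = (2/3)^{9} = 512/19683.
Summing the indicators: E[X] = Σ_H E[X_H] = 34459425 · p^{9} = 34459425 · 512/19683 = 217817600/243.
Numerically: E[X] ≈ 8.964e+05.

E[X] = 34459425 · (2/3)^{9} = 217817600/243 ≈ 8.964e+05.


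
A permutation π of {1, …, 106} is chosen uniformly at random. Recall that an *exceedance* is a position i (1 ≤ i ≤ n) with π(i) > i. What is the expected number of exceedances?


Write X = Σ_{i=1}^{106} X_i, where X_i = 1_{π(i) > i}.
For each fixed i, π(i) is uniform over {1, …, 106} (marginal of a uniform permutation), so P[π(i) > i] = (n − i)/n. Summing: Σ_{i=1}^{106} (n − i)/n = (0 + 1 + … + 105)/106 = 106(106 − 1)/(2·106) = (106 − 1)/2.
Hence E[X] = Σ_{i=1}^{106} (106 − i)/106 = 105/2 ≈ 52.50000.

E[X] = 105/2 = 52.50000.


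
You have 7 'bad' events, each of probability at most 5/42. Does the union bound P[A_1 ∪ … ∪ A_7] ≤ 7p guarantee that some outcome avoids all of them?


Union bound: P[∪_{i=1}^{7} A_i] ≤ Σ_i P[A_i] ≤ 7·p = 7·(5/42) = 5/6.
Numerically: 5/6 ≈ 0.83333.
Is 5/6 < 1? YES.
Since P[∪ A_i] ≤ 5/6 < 1, the complement has P[∩ A_i^c] ≥ 1 − 5/6 = 1/6 > 0, so some outcome avoids every A_i.

7·p = 5/6 ≈ 0.83333; existence CERTIFIED by the union bound.


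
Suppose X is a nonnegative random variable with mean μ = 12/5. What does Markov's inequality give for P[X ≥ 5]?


μ = E[X] = 12/5, a = 5.
Markov: P[X ≥ 5] ≤ μ/a = (12/5)/5 = 12/25.
Numerically: ≈ 0.4800.
(Since a = 5 > μ = 2.4000, the bound 12/25 is < 1 and informative.)

P[X ≥ 5] ≤ 12/25 ≈ 0.4800.


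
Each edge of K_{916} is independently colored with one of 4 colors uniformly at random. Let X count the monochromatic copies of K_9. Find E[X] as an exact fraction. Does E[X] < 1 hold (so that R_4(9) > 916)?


E[X] = C(916, 9) · 4^{1 − 36} = 1202748565202942340440 · 4^{−35} = 1202748565202942340440/1180591620717411303424.
As a reduced fraction: E[X] = 150343570650367792555/147573952589676412928 ≈ 1.01877.
Is E[X] < 1? NO.
Since E[X] ≥ 1, the first-moment bound is inconclusive at n = 916; it does NOT by itself certify R_4(9) > 916.

E[X] = 150343570650367792555/147573952589676412928 ≈ 1.01877; E[X] ≥ 1; first-moment method inconclusive here.


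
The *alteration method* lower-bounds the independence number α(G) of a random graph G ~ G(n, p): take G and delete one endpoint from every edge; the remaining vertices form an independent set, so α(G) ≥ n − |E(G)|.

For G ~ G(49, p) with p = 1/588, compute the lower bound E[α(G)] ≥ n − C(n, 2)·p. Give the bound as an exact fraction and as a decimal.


E[|E(G)|] = C(49, 2)·p = 1176 · (1/588) = 2.
E[α(G)] ≥ n − E[|E(G)|] = 49 − 2 = 47.
Numerically: ≈ 47.000.
(This is only a lower bound; the true E[α(G)] may be larger.)

E[α(G)] ≥ 47 ≈ 47.000.


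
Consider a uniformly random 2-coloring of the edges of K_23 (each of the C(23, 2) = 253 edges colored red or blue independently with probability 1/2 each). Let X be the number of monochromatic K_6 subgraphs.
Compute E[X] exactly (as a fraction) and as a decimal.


Let X = Σ_S X_S over the C(23, 6) = 100947 subsets S of size 6, where X_S = 1 if the K_6 on S is monochromatic.
For a fixed S, the K_6 on S has C(6, 2) = 15 edges. P[all 15 edges red] = (1/2)^15, and likewise for blue, so P[monochromatic] = 2·(1/2)^15 = 2^{1 − 15} = 1/16384.
By linearity: E[X] = C(23, 6) · 2^{1 − 15} = 100947 · 1/16384 = 100947/16384.
Numerically: E[X] ≈ 6.161.

E[X] = C(23,6)·2^(1−C(6,2)) = 100947/16384 ≈ 6.161.


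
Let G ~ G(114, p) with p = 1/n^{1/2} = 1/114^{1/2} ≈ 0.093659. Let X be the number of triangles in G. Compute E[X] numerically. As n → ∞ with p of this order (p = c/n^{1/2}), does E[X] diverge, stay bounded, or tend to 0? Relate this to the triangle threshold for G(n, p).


Number of potential triangles: C(114, 3) = 240464.
Each occurs with probability p³ ≈ (0.093659)³ ≈ 8.2156650e-04.
By linearity: E[X] = C(114, 3)·p³ ≈ 240464 · 8.2156650e-04 ≈ 197.55717.
Since α = 1/2 < 1, p = c/n^{1/2} ≫ 1/n is above the triangle threshold p ~ 1/n. Asymptotically E[X] ~ (c³/6)·n^{3(1−α)} = (1³/6)·n^{1.5} → ∞; triangles are abundant w.h.p.

E[X] ≈ 197.55717; in regime p = Θ(1/n^{1/2}) E[X] diverges (above the triangle threshold p ~ 1/n).
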